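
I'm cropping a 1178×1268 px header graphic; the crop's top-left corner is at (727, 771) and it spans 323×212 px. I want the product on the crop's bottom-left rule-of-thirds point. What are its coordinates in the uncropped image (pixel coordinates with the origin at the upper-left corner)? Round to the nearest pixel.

x = 835 px, y = 912 px

One third of the crop width 323 is 107.67 px.
One third of the crop height 212 is 70.67 px.
The bottom-left point is one-third across and two-thirds down within the crop:
x = 727 + 1 × 107.67 ≈ 835; y = 771 + 2 × 70.67 ≈ 912.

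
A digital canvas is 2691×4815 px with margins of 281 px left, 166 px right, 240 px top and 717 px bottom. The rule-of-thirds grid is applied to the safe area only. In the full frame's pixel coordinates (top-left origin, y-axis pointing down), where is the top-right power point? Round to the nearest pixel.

Content width = 2691 − 281 − 166 = 2244 px; content height = 4815 − 240 − 717 = 3858 px.
Top-right is two-thirds across and one-third down within the safe area.
x = 281 + 2 × 2244/3 = 281 + 1496.00 ≈ 1777
y = 240 + 1 × 3858/3 = 240 + 1286.00 ≈ 1526

(1777, 1526)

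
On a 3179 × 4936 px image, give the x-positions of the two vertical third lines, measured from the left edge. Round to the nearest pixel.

1060 px and 2119 px

3179 / 3 = 1059.67, so the vertical lines sit at one and two thirds of 3179.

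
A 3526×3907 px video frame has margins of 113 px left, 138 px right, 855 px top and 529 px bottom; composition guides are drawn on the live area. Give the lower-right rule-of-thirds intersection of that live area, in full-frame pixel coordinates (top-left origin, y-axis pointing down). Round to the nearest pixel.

x = 2296 px, y = 2537 px

Content width = 3526 − 113 − 138 = 3275 px; content height = 3907 − 855 − 529 = 2523 px.
Lower-right is two-thirds across and two-thirds down within the live area.
x = 113 + 2 × 3275/3 = 113 + 2183.33 ≈ 2296
y = 855 + 2 × 2523/3 = 855 + 1682.00 ≈ 2537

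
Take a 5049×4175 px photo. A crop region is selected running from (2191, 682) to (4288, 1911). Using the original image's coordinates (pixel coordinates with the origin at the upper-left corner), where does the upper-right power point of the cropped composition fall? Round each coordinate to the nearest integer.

Crop width = 4288 − 2191 = 2097 px; one third is 699.00 px.
Crop height = 1911 − 682 = 1229 px; one third is 409.67 px.
The upper-right point is two-thirds across and one-third down within the crop:
x = 2191 + 2 × 699.00 ≈ 3589; y = 682 + 1 × 409.67 ≈ 1092.

(3589, 1092)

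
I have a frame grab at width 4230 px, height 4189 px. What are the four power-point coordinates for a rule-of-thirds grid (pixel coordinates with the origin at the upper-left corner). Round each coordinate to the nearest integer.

One third of 4230 is 1410; one third of 4189 is 1396.33.
Vertical third lines at x = 1410 and x = 2820; horizontal third lines at y = 1396 and y = 2793.

(1410, 1396), (2820, 1396), (1410, 2793), (2820, 2793)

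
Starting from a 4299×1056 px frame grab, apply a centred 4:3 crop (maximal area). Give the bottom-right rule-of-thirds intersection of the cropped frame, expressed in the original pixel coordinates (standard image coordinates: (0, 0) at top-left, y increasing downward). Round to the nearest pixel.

4299/1056 > 4/3, so the 4:3 crop keeps the full height 1056 and trims width to 1056 × 4/3 = 1408.00 px.
Left offset = (4299 − 1408.00)/2 = 1445.50 px; top offset = 0.
Bottom-right is two-thirds across and two-thirds down within the crop:
x = 1445.50 + 2 × 1408.00/3 ≈ 2384; y = 0.00 + 2 × 1056.00/3 ≈ 704.

x = 2384 px, y = 704 px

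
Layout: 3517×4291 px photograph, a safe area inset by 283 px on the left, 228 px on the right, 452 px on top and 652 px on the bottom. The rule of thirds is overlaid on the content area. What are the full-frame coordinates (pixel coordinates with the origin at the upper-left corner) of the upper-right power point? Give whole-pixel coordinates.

x = 2287 px, y = 1514 px

Content width = 3517 − 283 − 228 = 3006 px; content height = 4291 − 452 − 652 = 3187 px.
Upper-right is two-thirds across and one-third down within the content area.
x = 283 + 2 × 3006/3 = 283 + 2004.00 ≈ 2287
y = 452 + 1 × 3187/3 = 452 + 1062.33 ≈ 1514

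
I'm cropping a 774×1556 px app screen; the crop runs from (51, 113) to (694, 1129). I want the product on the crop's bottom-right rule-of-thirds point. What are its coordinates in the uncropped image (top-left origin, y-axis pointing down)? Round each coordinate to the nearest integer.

x = 480 px, y = 790 px

Crop width = 694 − 51 = 643 px; one third is 214.33 px.
Crop height = 1129 − 113 = 1016 px; one third is 338.67 px.
The bottom-right point is two-thirds across and two-thirds down within the crop:
x = 51 + 2 × 214.33 ≈ 480; y = 113 + 2 × 338.67 ≈ 790.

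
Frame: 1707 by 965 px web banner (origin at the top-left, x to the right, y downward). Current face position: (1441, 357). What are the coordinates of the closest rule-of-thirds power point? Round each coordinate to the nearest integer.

Third lines: x ∈ {569, 1138}, y ∈ {322, 643}.
1441 is closer to x = 1138; 357 is closer to y = 322.
So the nearest intersection is the upper-right power point.

x = 1138 px, y = 322 px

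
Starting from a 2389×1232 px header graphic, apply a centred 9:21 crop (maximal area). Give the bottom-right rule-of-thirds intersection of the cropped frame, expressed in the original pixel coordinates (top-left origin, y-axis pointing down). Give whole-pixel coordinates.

(1283, 821)

2389/1232 > 9/21, so the 9:21 crop keeps the full height 1232 and trims width to 1232 × 9/21 = 528.00 px.
Left offset = (2389 − 528.00)/2 = 930.50 px; top offset = 0.
Bottom-right is two-thirds across and two-thirds down within the crop:
x = 930.50 + 2 × 528.00/3 ≈ 1283; y = 0.00 + 2 × 1232.00/3 ≈ 821.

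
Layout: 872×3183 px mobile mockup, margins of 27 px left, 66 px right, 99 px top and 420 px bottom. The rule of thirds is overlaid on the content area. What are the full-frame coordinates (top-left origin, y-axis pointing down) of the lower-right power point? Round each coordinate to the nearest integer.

(546, 1875)

Content width = 872 − 27 − 66 = 779 px; content height = 3183 − 99 − 420 = 2664 px.
Lower-right is two-thirds across and two-thirds down within the content area.
x = 27 + 2 × 779/3 = 27 + 519.33 ≈ 546
y = 99 + 2 × 2664/3 = 99 + 1776.00 ≈ 1875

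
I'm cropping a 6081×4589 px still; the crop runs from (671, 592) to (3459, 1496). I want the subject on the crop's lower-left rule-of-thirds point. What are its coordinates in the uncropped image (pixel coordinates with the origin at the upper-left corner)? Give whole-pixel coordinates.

x = 1600 px, y = 1195 px

Crop width = 3459 − 671 = 2788 px; one third is 929.33 px.
Crop height = 1496 − 592 = 904 px; one third is 301.33 px.
The lower-left point is one-third across and two-thirds down within the crop:
x = 671 + 1 × 929.33 ≈ 1600; y = 592 + 2 × 301.33 ≈ 1195.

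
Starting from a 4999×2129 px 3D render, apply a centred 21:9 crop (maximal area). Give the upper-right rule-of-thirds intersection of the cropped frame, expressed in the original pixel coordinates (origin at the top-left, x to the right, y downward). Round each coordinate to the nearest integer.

(3327, 710)

4999/2129 > 21/9, so the 21:9 crop keeps the full height 2129 and trims width to 2129 × 21/9 = 4967.67 px.
Left offset = (4999 − 4967.67)/2 = 15.67 px; top offset = 0.
Upper-right is two-thirds across and one-third down within the crop:
x = 15.67 + 2 × 4967.67/3 ≈ 3327; y = 0.00 + 1 × 2129.00/3 ≈ 710.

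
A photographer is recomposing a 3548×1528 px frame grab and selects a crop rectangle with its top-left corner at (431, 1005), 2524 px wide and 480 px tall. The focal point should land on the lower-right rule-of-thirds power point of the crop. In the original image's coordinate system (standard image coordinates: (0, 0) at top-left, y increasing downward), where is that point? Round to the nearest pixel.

x = 2114 px, y = 1325 px

One third of the crop width 2524 is 841.33 px.
One third of the crop height 480 is 160.00 px.
The lower-right point is two-thirds across and two-thirds down within the crop:
x = 431 + 2 × 841.33 ≈ 2114; y = 1005 + 2 × 160.00 ≈ 1325.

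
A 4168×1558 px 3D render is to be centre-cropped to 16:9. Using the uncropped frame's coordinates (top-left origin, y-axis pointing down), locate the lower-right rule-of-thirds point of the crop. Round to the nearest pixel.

(2546, 1039)

4168/1558 > 16/9, so the 16:9 crop keeps the full height 1558 and trims width to 1558 × 16/9 = 2769.78 px.
Left offset = (4168 − 2769.78)/2 = 699.11 px; top offset = 0.
Lower-right is two-thirds across and two-thirds down within the crop:
x = 699.11 + 2 × 2769.78/3 ≈ 2546; y = 0.00 + 2 × 1558.00/3 ≈ 1039.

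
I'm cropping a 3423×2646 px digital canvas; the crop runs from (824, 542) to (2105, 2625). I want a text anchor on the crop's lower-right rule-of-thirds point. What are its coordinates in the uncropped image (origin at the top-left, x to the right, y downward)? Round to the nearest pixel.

Crop width = 2105 − 824 = 1281 px; one third is 427.00 px.
Crop height = 2625 − 542 = 2083 px; one third is 694.33 px.
The lower-right point is two-thirds across and two-thirds down within the crop:
x = 824 + 2 × 427.00 ≈ 1678; y = 542 + 2 × 694.33 ≈ 1931.

x = 1678 px, y = 1931 px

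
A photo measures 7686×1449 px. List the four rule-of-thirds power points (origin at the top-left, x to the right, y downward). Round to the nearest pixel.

(2562, 483), (5124, 483), (2562, 966), (5124, 966)

One third of 7686 is 2562; one third of 1449 is 483.
Vertical third lines at x = 2562 and x = 5124; horizontal third lines at y = 483 and y = 966.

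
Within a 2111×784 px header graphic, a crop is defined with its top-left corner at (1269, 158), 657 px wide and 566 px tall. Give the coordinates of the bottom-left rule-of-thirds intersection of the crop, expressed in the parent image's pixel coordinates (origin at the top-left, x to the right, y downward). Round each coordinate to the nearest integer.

One third of the crop width 657 is 219.00 px.
One third of the crop height 566 is 188.67 px.
The bottom-left point is one-third across and two-thirds down within the crop:
x = 1269 + 1 × 219.00 ≈ 1488; y = 158 + 2 × 188.67 ≈ 535.

x = 1488 px, y = 535 px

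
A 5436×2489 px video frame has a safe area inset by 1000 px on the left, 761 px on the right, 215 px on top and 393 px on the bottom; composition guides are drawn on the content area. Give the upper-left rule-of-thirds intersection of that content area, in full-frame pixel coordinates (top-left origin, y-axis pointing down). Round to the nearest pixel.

Content width = 5436 − 1000 − 761 = 3675 px; content height = 2489 − 215 − 393 = 1881 px.
Upper-left is one-third across and one-third down within the content area.
x = 1000 + 1 × 3675/3 = 1000 + 1225.00 ≈ 2225
y = 215 + 1 × 1881/3 = 215 + 627.00 ≈ 842

(2225, 842)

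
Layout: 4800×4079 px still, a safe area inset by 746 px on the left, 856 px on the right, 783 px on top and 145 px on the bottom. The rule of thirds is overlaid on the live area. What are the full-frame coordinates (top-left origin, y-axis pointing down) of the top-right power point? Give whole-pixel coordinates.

Content width = 4800 − 746 − 856 = 3198 px; content height = 4079 − 783 − 145 = 3151 px.
Top-right is two-thirds across and one-third down within the live area.
x = 746 + 2 × 3198/3 = 746 + 2132.00 ≈ 2878
y = 783 + 1 × 3151/3 = 783 + 1050.33 ≈ 1833

(2878, 1833)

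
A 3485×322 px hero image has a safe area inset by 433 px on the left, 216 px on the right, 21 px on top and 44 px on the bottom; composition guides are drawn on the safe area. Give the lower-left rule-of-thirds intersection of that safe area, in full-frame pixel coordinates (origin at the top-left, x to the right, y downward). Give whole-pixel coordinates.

x = 1378 px, y = 192 px

Content width = 3485 − 433 − 216 = 2836 px; content height = 322 − 21 − 44 = 257 px.
Lower-left is one-third across and two-thirds down within the safe area.
x = 433 + 1 × 2836/3 = 433 + 945.33 ≈ 1378
y = 21 + 2 × 257/3 = 21 + 171.33 ≈ 192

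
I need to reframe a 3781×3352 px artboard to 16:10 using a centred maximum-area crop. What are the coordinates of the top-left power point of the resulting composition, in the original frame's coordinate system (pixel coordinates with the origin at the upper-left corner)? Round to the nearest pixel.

3781/3352 < 16/10, so the 16:10 crop keeps the full width 3781 and trims height to 3781 × 10/16 = 2363.12 px.
Top offset = (3352 − 2363.12)/2 = 494.44 px; left offset = 0.
Top-left is one-third across and one-third down within the crop:
x = 0.00 + 1 × 3781.00/3 ≈ 1260; y = 494.44 + 1 × 2363.12/3 ≈ 1282.

x = 1260 px, y = 1282 px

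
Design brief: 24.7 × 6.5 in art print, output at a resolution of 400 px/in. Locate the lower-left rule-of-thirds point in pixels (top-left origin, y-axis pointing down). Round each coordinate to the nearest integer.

In pixels the canvas is 24.7 × 400 = 9880 wide and 6.5 × 400 = 2600 tall.
The lower-left point is one-third across and two-thirds down:
x = 1 × 9880/3 ≈ 3293; y = 2 × 2600/3 ≈ 1733.

x = 3293 px, y = 1733 px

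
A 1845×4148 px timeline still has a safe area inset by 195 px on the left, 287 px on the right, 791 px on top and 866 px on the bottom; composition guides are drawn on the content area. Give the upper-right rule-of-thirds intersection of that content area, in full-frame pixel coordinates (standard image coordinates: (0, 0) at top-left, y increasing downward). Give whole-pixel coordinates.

(1104, 1621)

Content width = 1845 − 195 − 287 = 1363 px; content height = 4148 − 791 − 866 = 2491 px.
Upper-right is two-thirds across and one-third down within the content area.
x = 195 + 2 × 1363/3 = 195 + 908.67 ≈ 1104
y = 791 + 1 × 2491/3 = 791 + 830.33 ≈ 1621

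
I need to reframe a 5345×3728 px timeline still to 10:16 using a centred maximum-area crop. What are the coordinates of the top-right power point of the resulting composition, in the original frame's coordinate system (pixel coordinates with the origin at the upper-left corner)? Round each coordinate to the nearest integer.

5345/3728 > 10/16, so the 10:16 crop keeps the full height 3728 and trims width to 3728 × 10/16 = 2330.00 px.
Left offset = (5345 − 2330.00)/2 = 1507.50 px; top offset = 0.
Top-right is two-thirds across and one-third down within the crop:
x = 1507.50 + 2 × 2330.00/3 ≈ 3061; y = 0.00 + 1 × 3728.00/3 ≈ 1243.

(3061, 1243)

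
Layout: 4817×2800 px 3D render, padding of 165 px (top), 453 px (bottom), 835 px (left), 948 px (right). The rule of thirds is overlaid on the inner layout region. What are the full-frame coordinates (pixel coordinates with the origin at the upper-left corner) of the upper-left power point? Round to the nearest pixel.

x = 1846 px, y = 892 px

Content width = 4817 − 835 − 948 = 3034 px; content height = 2800 − 165 − 453 = 2182 px.
Upper-left is one-third across and one-third down within the inner layout region.
x = 835 + 1 × 3034/3 = 835 + 1011.33 ≈ 1846
y = 165 + 1 × 2182/3 = 165 + 727.33 ≈ 892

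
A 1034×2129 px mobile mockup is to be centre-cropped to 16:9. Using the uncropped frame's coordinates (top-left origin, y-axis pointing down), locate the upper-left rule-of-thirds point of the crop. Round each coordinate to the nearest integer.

(345, 968)

1034/2129 < 16/9, so the 16:9 crop keeps the full width 1034 and trims height to 1034 × 9/16 = 581.62 px.
Top offset = (2129 − 581.62)/2 = 773.69 px; left offset = 0.
Upper-left is one-third across and one-third down within the crop:
x = 0.00 + 1 × 1034.00/3 ≈ 345; y = 773.69 + 1 × 581.62/3 ≈ 968.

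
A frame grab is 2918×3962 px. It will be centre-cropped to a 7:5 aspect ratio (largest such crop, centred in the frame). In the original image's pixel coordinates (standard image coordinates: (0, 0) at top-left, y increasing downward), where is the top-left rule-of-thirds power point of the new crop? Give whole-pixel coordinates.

x = 973 px, y = 1634 px

2918/3962 < 7/5, so the 7:5 crop keeps the full width 2918 and trims height to 2918 × 5/7 = 2084.29 px.
Top offset = (3962 − 2084.29)/2 = 938.86 px; left offset = 0.
Top-left is one-third across and one-third down within the crop:
x = 0.00 + 1 × 2918.00/3 ≈ 973; y = 938.86 + 1 × 2084.29/3 ≈ 1634.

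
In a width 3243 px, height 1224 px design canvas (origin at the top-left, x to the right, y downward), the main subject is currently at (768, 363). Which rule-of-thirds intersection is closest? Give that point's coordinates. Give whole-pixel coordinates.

Third lines: x ∈ {1081, 2162}, y ∈ {408, 816}.
768 is closer to x = 1081; 363 is closer to y = 408.
So the nearest intersection is the upper-left power point.

(1081, 408)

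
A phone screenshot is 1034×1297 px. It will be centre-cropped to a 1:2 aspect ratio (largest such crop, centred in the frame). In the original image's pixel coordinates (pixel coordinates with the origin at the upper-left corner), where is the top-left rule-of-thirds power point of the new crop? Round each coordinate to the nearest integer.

1034/1297 > 1/2, so the 1:2 crop keeps the full height 1297 and trims width to 1297 × 1/2 = 648.50 px.
Left offset = (1034 − 648.50)/2 = 192.75 px; top offset = 0.
Top-left is one-third across and one-third down within the crop:
x = 192.75 + 1 × 648.50/3 ≈ 409; y = 0.00 + 1 × 1297.00/3 ≈ 432.

(409, 432)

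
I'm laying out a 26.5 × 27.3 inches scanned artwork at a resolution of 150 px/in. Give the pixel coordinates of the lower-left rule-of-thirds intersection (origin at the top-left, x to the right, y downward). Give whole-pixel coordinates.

In pixels the canvas is 26.5 × 150 = 3975 wide and 27.3 × 150 = 4095 tall.
The lower-left point is one-third across and two-thirds down:
x = 1 × 3975/3 ≈ 1325; y = 2 × 4095/3 ≈ 2730.

(1325, 2730)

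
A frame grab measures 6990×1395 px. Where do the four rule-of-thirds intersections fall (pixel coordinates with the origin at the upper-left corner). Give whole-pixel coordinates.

One third of 6990 is 2330; one third of 1395 is 465.
Vertical third lines at x = 2330 and x = 4660; horizontal third lines at y = 465 and y = 930.

(2330, 465), (4660, 465), (2330, 930), (4660, 930)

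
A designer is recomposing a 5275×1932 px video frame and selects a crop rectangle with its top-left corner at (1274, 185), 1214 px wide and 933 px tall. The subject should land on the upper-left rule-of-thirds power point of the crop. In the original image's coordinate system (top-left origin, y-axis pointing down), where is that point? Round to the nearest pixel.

x = 1679 px, y = 496 px

One third of the crop width 1214 is 404.67 px.
One third of the crop height 933 is 311.00 px.
The upper-left point is one-third across and one-third down within the crop:
x = 1274 + 1 × 404.67 ≈ 1679; y = 185 + 1 × 311.00 ≈ 496.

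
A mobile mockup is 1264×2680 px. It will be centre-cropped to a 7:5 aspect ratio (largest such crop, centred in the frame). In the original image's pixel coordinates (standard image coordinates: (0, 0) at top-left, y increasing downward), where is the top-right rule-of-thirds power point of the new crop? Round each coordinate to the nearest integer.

1264/2680 < 7/5, so the 7:5 crop keeps the full width 1264 and trims height to 1264 × 5/7 = 902.86 px.
Top offset = (2680 − 902.86)/2 = 888.57 px; left offset = 0.
Top-right is two-thirds across and one-third down within the crop:
x = 0.00 + 2 × 1264.00/3 ≈ 843; y = 888.57 + 1 × 902.86/3 ≈ 1190.

(843, 1190)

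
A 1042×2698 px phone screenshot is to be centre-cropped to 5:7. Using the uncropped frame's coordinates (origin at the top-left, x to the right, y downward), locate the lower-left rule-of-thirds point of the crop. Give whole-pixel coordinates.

1042/2698 < 5/7, so the 5:7 crop keeps the full width 1042 and trims height to 1042 × 7/5 = 1458.80 px.
Top offset = (2698 − 1458.80)/2 = 619.60 px; left offset = 0.
Lower-left is one-third across and two-thirds down within the crop:
x = 0.00 + 1 × 1042.00/3 ≈ 347; y = 619.60 + 2 × 1458.80/3 ≈ 1592.

x = 347 px, y = 1592 px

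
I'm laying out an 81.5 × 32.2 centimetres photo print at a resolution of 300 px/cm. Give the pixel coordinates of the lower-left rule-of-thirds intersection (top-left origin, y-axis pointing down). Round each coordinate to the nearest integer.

x = 8150 px, y = 6440 px

In pixels the canvas is 81.5 × 300 = 24450 wide and 32.2 × 300 = 9660 tall.
The lower-left point is one-third across and two-thirds down:
x = 1 × 24450/3 ≈ 8150; y = 2 × 9660/3 ≈ 6440.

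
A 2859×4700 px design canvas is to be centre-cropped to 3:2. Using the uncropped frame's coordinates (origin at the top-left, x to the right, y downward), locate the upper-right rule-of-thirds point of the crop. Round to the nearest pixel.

2859/4700 < 3/2, so the 3:2 crop keeps the full width 2859 and trims height to 2859 × 2/3 = 1906.00 px.
Top offset = (4700 − 1906.00)/2 = 1397.00 px; left offset = 0.
Upper-right is two-thirds across and one-third down within the crop:
x = 0.00 + 2 × 2859.00/3 ≈ 1906; y = 1397.00 + 1 × 1906.00/3 ≈ 2032.

x = 1906 px, y = 2032 px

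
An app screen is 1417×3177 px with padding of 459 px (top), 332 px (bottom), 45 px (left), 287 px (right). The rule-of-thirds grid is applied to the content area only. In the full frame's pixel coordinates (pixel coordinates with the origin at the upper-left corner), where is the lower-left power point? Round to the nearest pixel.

Content width = 1417 − 45 − 287 = 1085 px; content height = 3177 − 459 − 332 = 2386 px.
Lower-left is one-third across and two-thirds down within the content area.
x = 45 + 1 × 1085/3 = 45 + 361.67 ≈ 407
y = 459 + 2 × 2386/3 = 459 + 1590.67 ≈ 2050

(407, 2050)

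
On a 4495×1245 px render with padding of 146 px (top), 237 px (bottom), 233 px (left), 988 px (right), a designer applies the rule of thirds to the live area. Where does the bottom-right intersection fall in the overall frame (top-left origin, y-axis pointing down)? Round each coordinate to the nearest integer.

Content width = 4495 − 233 − 988 = 3274 px; content height = 1245 − 146 − 237 = 862 px.
Bottom-right is two-thirds across and two-thirds down within the live area.
x = 233 + 2 × 3274/3 = 233 + 2182.67 ≈ 2416
y = 146 + 2 × 862/3 = 146 + 574.67 ≈ 721

x = 2416 px, y = 721 px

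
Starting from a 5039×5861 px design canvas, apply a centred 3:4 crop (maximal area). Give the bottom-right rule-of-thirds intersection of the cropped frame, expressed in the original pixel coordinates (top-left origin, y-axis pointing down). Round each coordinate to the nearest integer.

5039/5861 > 3/4, so the 3:4 crop keeps the full height 5861 and trims width to 5861 × 3/4 = 4395.75 px.
Left offset = (5039 − 4395.75)/2 = 321.62 px; top offset = 0.
Bottom-right is two-thirds across and two-thirds down within the crop:
x = 321.62 + 2 × 4395.75/3 ≈ 3252; y = 0.00 + 2 × 5861.00/3 ≈ 3907.

(3252, 3907)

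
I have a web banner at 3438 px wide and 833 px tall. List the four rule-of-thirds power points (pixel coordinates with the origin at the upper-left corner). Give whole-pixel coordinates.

One third of 3438 is 1146; one third of 833 is 277.67.
Vertical third lines at x = 1146 and x = 2292; horizontal third lines at y = 278 and y = 555.

(1146, 278), (2292, 278), (1146, 555), (2292, 555)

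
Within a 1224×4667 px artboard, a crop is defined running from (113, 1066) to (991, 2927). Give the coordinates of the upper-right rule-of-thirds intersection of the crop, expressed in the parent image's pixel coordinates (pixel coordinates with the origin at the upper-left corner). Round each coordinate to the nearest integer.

(698, 1686)

Crop width = 991 − 113 = 878 px; one third is 292.67 px.
Crop height = 2927 − 1066 = 1861 px; one third is 620.33 px.
The upper-right point is two-thirds across and one-third down within the crop:
x = 113 + 2 × 292.67 ≈ 698; y = 1066 + 1 × 620.33 ≈ 1686.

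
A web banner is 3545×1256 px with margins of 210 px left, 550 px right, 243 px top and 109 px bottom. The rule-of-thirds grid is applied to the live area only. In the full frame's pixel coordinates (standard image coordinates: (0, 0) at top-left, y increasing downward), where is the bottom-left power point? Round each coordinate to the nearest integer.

Content width = 3545 − 210 − 550 = 2785 px; content height = 1256 − 243 − 109 = 904 px.
Bottom-left is one-third across and two-thirds down within the live area.
x = 210 + 1 × 2785/3 = 210 + 928.33 ≈ 1138
y = 243 + 2 × 904/3 = 243 + 602.67 ≈ 846

(1138, 846)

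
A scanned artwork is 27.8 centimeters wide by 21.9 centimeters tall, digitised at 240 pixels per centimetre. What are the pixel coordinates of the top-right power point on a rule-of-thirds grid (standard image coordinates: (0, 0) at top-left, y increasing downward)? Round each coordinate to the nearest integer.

(4448, 1752)

In pixels the canvas is 27.8 × 240 = 6672 wide and 21.9 × 240 = 5256 tall.
The top-right point is two-thirds across and one-third down:
x = 2 × 6672/3 ≈ 4448; y = 1 × 5256/3 ≈ 1752.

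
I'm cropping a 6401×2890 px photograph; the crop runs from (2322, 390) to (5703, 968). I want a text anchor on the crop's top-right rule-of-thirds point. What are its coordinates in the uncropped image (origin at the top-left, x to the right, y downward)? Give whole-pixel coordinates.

Crop width = 5703 − 2322 = 3381 px; one third is 1127.00 px.
Crop height = 968 − 390 = 578 px; one third is 192.67 px.
The top-right point is two-thirds across and one-third down within the crop:
x = 2322 + 2 × 1127.00 ≈ 4576; y = 390 + 1 × 192.67 ≈ 583.

x = 4576 px, y = 583 px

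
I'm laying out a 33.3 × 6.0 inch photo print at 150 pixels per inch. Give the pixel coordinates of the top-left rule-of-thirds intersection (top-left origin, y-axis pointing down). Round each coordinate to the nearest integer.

(1665, 300)

In pixels the canvas is 33.3 × 150 = 4995 wide and 6.0 × 150 = 900 tall.
The top-left point is one-third across and one-third down:
x = 1 × 4995/3 ≈ 1665; y = 1 × 900/3 ≈ 300.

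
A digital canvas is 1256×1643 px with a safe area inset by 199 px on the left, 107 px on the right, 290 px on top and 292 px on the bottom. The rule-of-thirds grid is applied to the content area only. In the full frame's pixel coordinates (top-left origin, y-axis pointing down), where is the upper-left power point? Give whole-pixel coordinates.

Content width = 1256 − 199 − 107 = 950 px; content height = 1643 − 290 − 292 = 1061 px.
Upper-left is one-third across and one-third down within the content area.
x = 199 + 1 × 950/3 = 199 + 316.67 ≈ 516
y = 290 + 1 × 1061/3 = 290 + 353.67 ≈ 644

x = 516 px, y = 644 px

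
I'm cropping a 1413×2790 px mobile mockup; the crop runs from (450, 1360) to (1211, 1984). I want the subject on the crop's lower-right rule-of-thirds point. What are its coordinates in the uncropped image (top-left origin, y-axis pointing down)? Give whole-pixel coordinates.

x = 957 px, y = 1776 px

Crop width = 1211 − 450 = 761 px; one third is 253.67 px.
Crop height = 1984 − 1360 = 624 px; one third is 208.00 px.
The lower-right point is two-thirds across and two-thirds down within the crop:
x = 450 + 2 × 253.67 ≈ 957; y = 1360 + 2 × 208.00 ≈ 1776.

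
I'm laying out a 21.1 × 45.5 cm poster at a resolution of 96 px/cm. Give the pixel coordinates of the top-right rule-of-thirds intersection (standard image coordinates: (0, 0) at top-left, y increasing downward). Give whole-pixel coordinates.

(1350, 1456)

In pixels the canvas is 21.1 × 96 = 2025.6 wide and 45.5 × 96 = 4368 tall.
The top-right point is two-thirds across and one-third down:
x = 2 × 2025.6/3 ≈ 1350; y = 1 × 4368/3 ≈ 1456.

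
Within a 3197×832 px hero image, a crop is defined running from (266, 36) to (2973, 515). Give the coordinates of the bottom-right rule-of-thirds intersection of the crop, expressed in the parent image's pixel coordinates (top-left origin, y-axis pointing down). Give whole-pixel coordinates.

Crop width = 2973 − 266 = 2707 px; one third is 902.33 px.
Crop height = 515 − 36 = 479 px; one third is 159.67 px.
The bottom-right point is two-thirds across and two-thirds down within the crop:
x = 266 + 2 × 902.33 ≈ 2071; y = 36 + 2 × 159.67 ≈ 355.

x = 2071 px, y = 355 px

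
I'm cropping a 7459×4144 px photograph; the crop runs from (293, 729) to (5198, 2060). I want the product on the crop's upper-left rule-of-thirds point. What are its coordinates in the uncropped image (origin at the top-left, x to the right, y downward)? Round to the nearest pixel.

Crop width = 5198 − 293 = 4905 px; one third is 1635.00 px.
Crop height = 2060 − 729 = 1331 px; one third is 443.67 px.
The upper-left point is one-third across and one-third down within the crop:
x = 293 + 1 × 1635.00 ≈ 1928; y = 729 + 1 × 443.67 ≈ 1173.

(1928, 1173)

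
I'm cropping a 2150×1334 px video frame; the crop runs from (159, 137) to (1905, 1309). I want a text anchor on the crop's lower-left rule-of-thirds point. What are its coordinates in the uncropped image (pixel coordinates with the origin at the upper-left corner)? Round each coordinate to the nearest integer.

Crop width = 1905 − 159 = 1746 px; one third is 582.00 px.
Crop height = 1309 − 137 = 1172 px; one third is 390.67 px.
The lower-left point is one-third across and two-thirds down within the crop:
x = 159 + 1 × 582.00 ≈ 741; y = 137 + 2 × 390.67 ≈ 918.

x = 741 px, y = 918 px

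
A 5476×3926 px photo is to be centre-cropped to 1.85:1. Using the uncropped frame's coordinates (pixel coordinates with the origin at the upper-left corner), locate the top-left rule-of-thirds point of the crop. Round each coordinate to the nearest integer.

5476/3926 < 1.85/1, so the 1.85:1 crop keeps the full width 5476 and trims height to 5476 × 1/1.85 = 2960.00 px.
Top offset = (3926 − 2960.00)/2 = 483.00 px; left offset = 0.
Top-left is one-third across and one-third down within the crop:
x = 0.00 + 1 × 5476.00/3 ≈ 1825; y = 483.00 + 1 × 2960.00/3 ≈ 1470.

(1825, 1470)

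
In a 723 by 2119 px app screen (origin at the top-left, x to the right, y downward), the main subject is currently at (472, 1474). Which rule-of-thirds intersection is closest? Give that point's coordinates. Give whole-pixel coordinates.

(482, 1413)

Third lines: x ∈ {241, 482}, y ∈ {706, 1413}.
472 is closer to x = 482; 1474 is closer to y = 1413.
So the nearest intersection is the lower-right power point.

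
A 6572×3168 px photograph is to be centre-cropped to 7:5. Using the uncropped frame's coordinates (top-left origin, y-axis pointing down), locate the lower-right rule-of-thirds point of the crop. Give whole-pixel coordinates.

x = 4025 px, y = 2112 px

6572/3168 > 7/5, so the 7:5 crop keeps the full height 3168 and trims width to 3168 × 7/5 = 4435.20 px.
Left offset = (6572 − 4435.20)/2 = 1068.40 px; top offset = 0.
Lower-right is two-thirds across and two-thirds down within the crop:
x = 1068.40 + 2 × 4435.20/3 ≈ 4025; y = 0.00 + 2 × 3168.00/3 ≈ 2112.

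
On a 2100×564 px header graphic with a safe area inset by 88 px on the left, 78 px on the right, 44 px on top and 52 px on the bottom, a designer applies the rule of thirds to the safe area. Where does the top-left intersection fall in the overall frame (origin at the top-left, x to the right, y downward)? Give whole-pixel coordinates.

x = 733 px, y = 200 px

Content width = 2100 − 88 − 78 = 1934 px; content height = 564 − 44 − 52 = 468 px.
Top-left is one-third across and one-third down within the safe area.
x = 88 + 1 × 1934/3 = 88 + 644.67 ≈ 733
y = 44 + 1 × 468/3 = 44 + 156.00 ≈ 200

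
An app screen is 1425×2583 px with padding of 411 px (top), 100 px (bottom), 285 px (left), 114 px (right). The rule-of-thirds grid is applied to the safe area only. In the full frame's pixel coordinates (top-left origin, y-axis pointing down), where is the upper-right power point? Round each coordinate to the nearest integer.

x = 969 px, y = 1102 px

Content width = 1425 − 285 − 114 = 1026 px; content height = 2583 − 411 − 100 = 2072 px.
Upper-right is two-thirds across and one-third down within the safe area.
x = 285 + 2 × 1026/3 = 285 + 684.00 ≈ 969
y = 411 + 1 × 2072/3 = 411 + 690.67 ≈ 1102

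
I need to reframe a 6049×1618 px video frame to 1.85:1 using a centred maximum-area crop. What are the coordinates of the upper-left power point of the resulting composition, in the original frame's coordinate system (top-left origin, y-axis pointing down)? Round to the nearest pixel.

x = 2526 px, y = 539 px

6049/1618 > 1.85/1, so the 1.85:1 crop keeps the full height 1618 and trims width to 1618 × 1.85/1 = 2993.30 px.
Left offset = (6049 − 2993.30)/2 = 1527.85 px; top offset = 0.
Upper-left is one-third across and one-third down within the crop:
x = 1527.85 + 1 × 2993.30/3 ≈ 2526; y = 0.00 + 1 × 1618.00/3 ≈ 539.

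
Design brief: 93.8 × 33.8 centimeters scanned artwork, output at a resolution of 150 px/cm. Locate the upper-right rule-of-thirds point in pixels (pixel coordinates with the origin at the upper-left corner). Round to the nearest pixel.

In pixels the canvas is 93.8 × 150 = 14070 wide and 33.8 × 150 = 5070 tall.
The upper-right point is two-thirds across and one-third down:
x = 2 × 14070/3 ≈ 9380; y = 1 × 5070/3 ≈ 1690.

x = 9380 px, y = 1690 px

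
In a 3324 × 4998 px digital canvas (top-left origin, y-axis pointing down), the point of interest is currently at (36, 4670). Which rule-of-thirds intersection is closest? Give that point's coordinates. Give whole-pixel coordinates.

Third lines: x ∈ {1108, 2216}, y ∈ {1666, 3332}.
36 is closer to x = 1108; 4670 is closer to y = 3332.
So the nearest intersection is the lower-left power point.

x = 1108 px, y = 3332 px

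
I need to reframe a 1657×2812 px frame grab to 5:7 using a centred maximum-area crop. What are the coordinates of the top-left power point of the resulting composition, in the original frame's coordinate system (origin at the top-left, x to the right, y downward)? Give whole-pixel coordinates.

1657/2812 < 5/7, so the 5:7 crop keeps the full width 1657 and trims height to 1657 × 7/5 = 2319.80 px.
Top offset = (2812 − 2319.80)/2 = 246.10 px; left offset = 0.
Top-left is one-third across and one-third down within the crop:
x = 0.00 + 1 × 1657.00/3 ≈ 552; y = 246.10 + 1 × 2319.80/3 ≈ 1019.

(552, 1019)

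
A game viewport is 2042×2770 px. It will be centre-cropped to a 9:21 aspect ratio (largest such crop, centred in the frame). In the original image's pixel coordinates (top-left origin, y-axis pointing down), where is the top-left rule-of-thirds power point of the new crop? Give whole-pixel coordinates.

x = 823 px, y = 923 px

2042/2770 > 9/21, so the 9:21 crop keeps the full height 2770 and trims width to 2770 × 9/21 = 1187.14 px.
Left offset = (2042 − 1187.14)/2 = 427.43 px; top offset = 0.
Top-left is one-third across and one-third down within the crop:
x = 427.43 + 1 × 1187.14/3 ≈ 823; y = 0.00 + 1 × 2770.00/3 ≈ 923.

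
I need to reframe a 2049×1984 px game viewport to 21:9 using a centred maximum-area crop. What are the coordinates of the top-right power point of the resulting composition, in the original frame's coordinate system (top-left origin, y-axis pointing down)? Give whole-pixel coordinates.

2049/1984 < 21/9, so the 21:9 crop keeps the full width 2049 and trims height to 2049 × 9/21 = 878.14 px.
Top offset = (1984 − 878.14)/2 = 552.93 px; left offset = 0.
Top-right is two-thirds across and one-third down within the crop:
x = 0.00 + 2 × 2049.00/3 ≈ 1366; y = 552.93 + 1 × 878.14/3 ≈ 846.

x = 1366 px, y = 846 px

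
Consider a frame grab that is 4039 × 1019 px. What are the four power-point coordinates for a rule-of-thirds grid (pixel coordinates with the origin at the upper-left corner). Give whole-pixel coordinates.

(1346, 340), (2693, 340), (1346, 679), (2693, 679)

One third of 4039 is 1346.33; one third of 1019 is 339.67.
Vertical third lines at x = 1346 and x = 2693; horizontal third lines at y = 340 and y = 679.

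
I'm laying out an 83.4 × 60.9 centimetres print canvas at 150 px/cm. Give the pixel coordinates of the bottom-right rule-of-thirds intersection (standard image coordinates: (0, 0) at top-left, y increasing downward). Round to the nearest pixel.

In pixels the canvas is 83.4 × 150 = 12510 wide and 60.9 × 150 = 9135 tall.
The bottom-right point is two-thirds across and two-thirds down:
x = 2 × 12510/3 ≈ 8340; y = 2 × 9135/3 ≈ 6090.

(8340, 6090)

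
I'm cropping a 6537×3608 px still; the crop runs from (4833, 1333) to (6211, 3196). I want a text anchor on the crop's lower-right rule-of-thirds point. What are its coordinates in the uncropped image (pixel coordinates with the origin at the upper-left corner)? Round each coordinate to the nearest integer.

Crop width = 6211 − 4833 = 1378 px; one third is 459.33 px.
Crop height = 3196 − 1333 = 1863 px; one third is 621.00 px.
The lower-right point is two-thirds across and two-thirds down within the crop:
x = 4833 + 2 × 459.33 ≈ 5752; y = 1333 + 2 × 621.00 ≈ 2575.

x = 5752 px, y = 2575 px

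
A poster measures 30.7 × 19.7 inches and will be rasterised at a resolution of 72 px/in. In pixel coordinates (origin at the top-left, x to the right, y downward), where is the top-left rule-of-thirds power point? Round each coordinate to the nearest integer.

(737, 473)

In pixels the canvas is 30.7 × 72 = 2210.4 wide and 19.7 × 72 = 1418.4 tall.
The top-left point is one-third across and one-third down:
x = 1 × 2210.4/3 ≈ 737; y = 1 × 1418.4/3 ≈ 473.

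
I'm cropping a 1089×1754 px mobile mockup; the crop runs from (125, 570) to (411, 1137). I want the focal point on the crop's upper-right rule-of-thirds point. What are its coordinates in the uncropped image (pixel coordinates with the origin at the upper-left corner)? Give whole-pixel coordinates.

Crop width = 411 − 125 = 286 px; one third is 95.33 px.
Crop height = 1137 − 570 = 567 px; one third is 189.00 px.
The upper-right point is two-thirds across and one-third down within the crop:
x = 125 + 2 × 95.33 ≈ 316; y = 570 + 1 × 189.00 ≈ 759.

x = 316 px, y = 759 px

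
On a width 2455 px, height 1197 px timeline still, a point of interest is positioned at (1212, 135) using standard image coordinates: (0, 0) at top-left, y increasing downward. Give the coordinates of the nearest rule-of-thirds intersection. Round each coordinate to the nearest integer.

Third lines: x ∈ {818, 1637}, y ∈ {399, 798}.
1212 is closer to x = 818; 135 is closer to y = 399.
So the nearest intersection is the upper-left power point.

(818, 399)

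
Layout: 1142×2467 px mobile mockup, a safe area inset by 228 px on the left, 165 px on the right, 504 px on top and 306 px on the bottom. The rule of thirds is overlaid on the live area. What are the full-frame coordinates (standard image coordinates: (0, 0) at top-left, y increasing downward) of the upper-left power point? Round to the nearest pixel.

Content width = 1142 − 228 − 165 = 749 px; content height = 2467 − 504 − 306 = 1657 px.
Upper-left is one-third across and one-third down within the live area.
x = 228 + 1 × 749/3 = 228 + 249.67 ≈ 478
y = 504 + 1 × 1657/3 = 504 + 552.33 ≈ 1056

(478, 1056)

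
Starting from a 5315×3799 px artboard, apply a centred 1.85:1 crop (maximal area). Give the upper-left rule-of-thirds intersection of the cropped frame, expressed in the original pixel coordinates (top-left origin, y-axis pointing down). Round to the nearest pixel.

x = 1772 px, y = 1421 px

5315/3799 < 1.85/1, so the 1.85:1 crop keeps the full width 5315 and trims height to 5315 × 1/1.85 = 2872.97 px.
Top offset = (3799 − 2872.97)/2 = 463.01 px; left offset = 0.
Upper-left is one-third across and one-third down within the crop:
x = 0.00 + 1 × 5315.00/3 ≈ 1772; y = 463.01 + 1 × 2872.97/3 ≈ 1421.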